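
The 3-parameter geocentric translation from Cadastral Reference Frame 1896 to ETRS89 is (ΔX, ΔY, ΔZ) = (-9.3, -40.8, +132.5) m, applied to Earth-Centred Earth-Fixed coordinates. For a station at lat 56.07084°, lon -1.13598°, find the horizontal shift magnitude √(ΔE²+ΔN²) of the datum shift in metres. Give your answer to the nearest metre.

The local east axis at (φ, λ) is (−sin λ, cos λ, 0), so ΔE = −sin(-1.13598°)·(-9.3) + cos(-1.13598°)·(-40.8) = -40.98 m.
The local north axis is (−sin φ cos λ, −sin φ sin λ, cos φ), giving ΔN = 7.715 − 0.671 + 73.957 = 81.00 m.
Horizontal magnitude = √(ΔE² + ΔN²) = √((-40.98)² + 81.00²) = 90.78 m.

91 m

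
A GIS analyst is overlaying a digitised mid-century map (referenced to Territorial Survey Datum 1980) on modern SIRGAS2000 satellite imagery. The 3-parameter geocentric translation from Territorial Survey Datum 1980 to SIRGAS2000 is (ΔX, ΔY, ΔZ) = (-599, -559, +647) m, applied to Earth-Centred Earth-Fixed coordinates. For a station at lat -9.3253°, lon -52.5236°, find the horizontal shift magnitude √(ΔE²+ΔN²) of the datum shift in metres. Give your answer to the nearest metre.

At φ = -9.3253°, λ = -52.5236°: sin φ = -0.162040, cos φ = 0.986784, sin λ = -0.793604, cos λ = 0.608435.
ΔE = −sin λ·ΔX + cos λ·ΔY = −(-0.793604)·(-599) + (0.608435)·(-559) = -815.48 m.
ΔN = −sin φ cos λ·ΔX − sin φ sin λ·ΔY + cos φ·ΔZ = −(-0.162040)(0.608435)(-599) − (-0.162040)(-0.793604)(-559) + (0.986784)(647) = 651.28 m.
Horizontal magnitude = √(ΔE² + ΔN²) = √((-815.48)² + 651.28²) = 1043.64 m.

1044 m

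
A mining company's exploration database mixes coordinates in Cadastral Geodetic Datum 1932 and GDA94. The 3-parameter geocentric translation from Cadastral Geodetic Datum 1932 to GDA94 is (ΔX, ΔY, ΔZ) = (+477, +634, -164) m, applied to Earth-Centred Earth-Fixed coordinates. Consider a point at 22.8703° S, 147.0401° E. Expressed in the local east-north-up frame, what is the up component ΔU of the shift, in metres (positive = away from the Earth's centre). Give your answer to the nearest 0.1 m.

ΔU = 12.8 m

The local up (radial) axis is (cos φ cos λ, cos φ sin λ, sin φ), giving ΔU = -368.764 + 317.813 + 63.738 = 12.79 m.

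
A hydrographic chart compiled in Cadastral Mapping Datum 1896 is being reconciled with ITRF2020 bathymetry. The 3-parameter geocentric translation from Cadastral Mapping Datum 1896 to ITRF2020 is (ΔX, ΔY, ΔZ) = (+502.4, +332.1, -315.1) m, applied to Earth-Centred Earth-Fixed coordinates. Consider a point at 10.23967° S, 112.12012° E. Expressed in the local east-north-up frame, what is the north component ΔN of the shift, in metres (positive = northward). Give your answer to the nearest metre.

ΔN = -289 m

The local north axis is (−sin φ cos λ, −sin φ sin λ, cos φ), giving ΔN = -33.630 + 54.691 − 310.081 = -289.02 m.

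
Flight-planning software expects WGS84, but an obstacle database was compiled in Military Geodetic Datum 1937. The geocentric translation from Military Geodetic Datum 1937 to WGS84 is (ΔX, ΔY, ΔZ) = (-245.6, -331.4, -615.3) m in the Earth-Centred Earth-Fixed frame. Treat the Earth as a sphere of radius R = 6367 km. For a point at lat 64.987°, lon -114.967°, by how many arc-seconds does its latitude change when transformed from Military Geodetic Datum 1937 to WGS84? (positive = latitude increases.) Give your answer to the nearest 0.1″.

Δφ = -20.3″

sin φ = 0.906212, cos φ = 0.422824, sin λ = -0.906551, cos λ = -0.422096.
North component: ΔN = −sin φ cos λ·ΔX − sin φ sin λ·ΔY + cos φ·ΔZ = −(0.906212)(-0.422096)(-245.6) − (0.906212)(-0.906551)(-331.4) + (0.422824)(-615.3) = -626.36 m.
1° of latitude spans πR/180 = 111125 m, so Δφ = -626.36 / 111125 × 3600 = -20.292″.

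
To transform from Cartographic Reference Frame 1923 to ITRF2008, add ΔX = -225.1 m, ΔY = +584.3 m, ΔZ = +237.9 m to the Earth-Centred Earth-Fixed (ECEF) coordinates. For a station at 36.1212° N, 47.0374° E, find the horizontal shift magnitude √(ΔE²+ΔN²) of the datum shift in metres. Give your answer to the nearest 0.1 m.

563.8 m

The local east axis at (φ, λ) is (−sin λ, cos λ, 0), so ΔE = −sin(47.0374°)·(-225.1) + cos(47.0374°)·584.3 = 562.94 m.
The local north axis is (−sin φ cos λ, −sin φ sin λ, cos φ), giving ΔN = 90.435 − 252.062 + 192.169 = 30.54 m.
Horizontal magnitude = √(ΔE² + ΔN²) = √(562.94² + 30.54²) = 563.77 m.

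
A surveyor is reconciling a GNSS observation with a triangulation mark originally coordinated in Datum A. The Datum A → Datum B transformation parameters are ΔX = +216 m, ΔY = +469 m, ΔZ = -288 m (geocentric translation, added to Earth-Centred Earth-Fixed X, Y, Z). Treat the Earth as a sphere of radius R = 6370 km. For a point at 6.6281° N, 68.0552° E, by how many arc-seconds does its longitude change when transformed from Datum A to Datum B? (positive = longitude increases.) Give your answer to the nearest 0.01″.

sin φ = 0.115424, cos φ = 0.993316, sin λ = 0.927544, cos λ = 0.373713.
East component: ΔE = −sin λ·ΔX + cos λ·ΔY = −(0.927544)(216) + (0.373713)(469) = -25.08 m.
1° of latitude spans πR/180 = 111177 m; at latitude φ, 1° of longitude spans that × cos φ = 110434.4 m, so Δλ = -25.08 / 110434.4 × 3600 = -0.818″.

Δλ = -0.82″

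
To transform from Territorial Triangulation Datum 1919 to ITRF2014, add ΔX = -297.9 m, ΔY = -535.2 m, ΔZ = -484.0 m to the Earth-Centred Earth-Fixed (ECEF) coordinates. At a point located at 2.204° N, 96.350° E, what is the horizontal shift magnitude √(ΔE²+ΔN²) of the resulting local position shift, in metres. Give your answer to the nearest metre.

585 m

The local east axis at (φ, λ) is (−sin λ, cos λ, 0), so ΔE = −sin(96.350°)·(-297.9) + cos(96.350°)·(-535.2) = 355.27 m.
The local north axis is (−sin φ cos λ, −sin φ sin λ, cos φ), giving ΔN = -1.267 + 20.456 − 483.642 = -464.45 m.
Horizontal magnitude = √(ΔE² + ΔN²) = √(355.27² + (-464.45)²) = 584.75 m.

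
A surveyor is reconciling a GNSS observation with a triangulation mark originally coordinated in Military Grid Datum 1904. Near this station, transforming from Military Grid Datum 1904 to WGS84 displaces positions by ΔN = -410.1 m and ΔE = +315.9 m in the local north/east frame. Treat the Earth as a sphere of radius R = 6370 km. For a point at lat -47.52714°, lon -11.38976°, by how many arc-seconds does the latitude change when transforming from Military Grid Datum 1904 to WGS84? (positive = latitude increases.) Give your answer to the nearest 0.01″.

Δφ = -13.28″

On a sphere of radius R, 1 rad of latitude = R, so Δφ = ΔN / R = -410.1 / 6370000 = -6.4380e-05 rad = -13.279″.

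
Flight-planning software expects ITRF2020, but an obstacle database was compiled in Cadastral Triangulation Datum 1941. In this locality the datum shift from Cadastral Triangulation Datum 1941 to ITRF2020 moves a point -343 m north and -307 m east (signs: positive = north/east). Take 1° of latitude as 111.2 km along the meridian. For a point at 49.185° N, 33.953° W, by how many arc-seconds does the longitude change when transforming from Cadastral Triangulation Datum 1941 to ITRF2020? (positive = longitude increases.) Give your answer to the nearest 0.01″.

At latitude 49.185°, cos φ = 0.653619.
1° of longitude at this latitude = 111.2 × cos φ = 72.68 km, so Δλ = -307.0 / 72682.4 = -0.0042239° = -15.206″.

Δλ = -15.21″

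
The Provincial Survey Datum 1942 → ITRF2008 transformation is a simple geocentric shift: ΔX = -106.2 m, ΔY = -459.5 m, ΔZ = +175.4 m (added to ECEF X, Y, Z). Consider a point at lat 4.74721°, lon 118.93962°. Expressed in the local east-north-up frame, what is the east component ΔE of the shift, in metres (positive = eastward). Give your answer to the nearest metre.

At φ = 4.74721°, λ = 118.93962°: sin φ = 0.082760, cos φ = 0.996570, sin λ = 0.875130, cos λ = -0.483888.
ΔE = −sin λ·ΔX + cos λ·ΔY = −(0.875130)·(-106.2) + (-0.483888)·(-459.5) = 315.29 m.

ΔE = 315 m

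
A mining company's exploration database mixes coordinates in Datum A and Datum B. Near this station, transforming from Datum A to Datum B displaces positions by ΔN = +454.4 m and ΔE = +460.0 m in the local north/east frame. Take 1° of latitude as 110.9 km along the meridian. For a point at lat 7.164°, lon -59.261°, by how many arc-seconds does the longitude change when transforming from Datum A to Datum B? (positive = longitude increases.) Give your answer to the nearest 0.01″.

Δλ = 15.05″

At latitude 7.164°, cos φ = 0.992193.
1° of longitude at this latitude = 110.9 × cos φ = 110.03 km, so Δλ = 460.0 / 110034.2 = 0.0041805° = 15.050″.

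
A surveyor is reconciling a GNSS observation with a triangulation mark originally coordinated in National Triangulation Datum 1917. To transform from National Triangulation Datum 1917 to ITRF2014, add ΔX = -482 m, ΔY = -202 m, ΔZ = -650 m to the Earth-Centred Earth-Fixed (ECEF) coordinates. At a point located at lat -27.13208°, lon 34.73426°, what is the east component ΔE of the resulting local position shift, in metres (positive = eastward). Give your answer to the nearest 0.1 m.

ΔE = 108.6 m

At φ = -27.13208°, λ = 34.73426°: sin φ = -0.456043, cos φ = 0.889958, sin λ = 0.569771, cos λ = 0.821803.
ΔE = −sin λ·ΔX + cos λ·ΔY = −(0.569771)·(-482) + (0.821803)·(-202) = 108.63 m.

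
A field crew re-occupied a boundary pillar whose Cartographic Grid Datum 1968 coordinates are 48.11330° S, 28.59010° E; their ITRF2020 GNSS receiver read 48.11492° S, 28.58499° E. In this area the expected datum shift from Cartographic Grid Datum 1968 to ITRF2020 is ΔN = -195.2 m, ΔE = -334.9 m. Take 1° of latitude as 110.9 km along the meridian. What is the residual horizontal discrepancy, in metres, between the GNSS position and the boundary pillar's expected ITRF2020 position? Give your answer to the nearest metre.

46 m

Observed coordinate differences: Δφ = -0.00162°, Δλ = -0.00511°.
Converting to metres (1° lat = 110900 m, cos φ = 0.667660): observed ΔN = -179.7 m, observed ΔE = -378.4 m.
Subtracting the expected shift leaves a residual of -179.7 − (-195.2) = 15.5 m north and -378.4 − (-334.9) = -43.5 m east.
Residual distance = √(15.5² + (-43.5)²) = 46.2 m.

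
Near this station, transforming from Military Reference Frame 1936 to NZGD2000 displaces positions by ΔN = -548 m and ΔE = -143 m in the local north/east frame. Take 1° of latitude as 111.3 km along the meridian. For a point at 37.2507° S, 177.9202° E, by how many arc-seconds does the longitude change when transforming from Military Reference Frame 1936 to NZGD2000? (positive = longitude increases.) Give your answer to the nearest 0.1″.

Δλ = -5.8″

At latitude -37.2507°, cos φ = 0.795995.
1° of longitude at this latitude = 111.3 × cos φ = 88.59 km, so Δλ = -143.0 / 88594.2 = -0.0016141° = -5.811″.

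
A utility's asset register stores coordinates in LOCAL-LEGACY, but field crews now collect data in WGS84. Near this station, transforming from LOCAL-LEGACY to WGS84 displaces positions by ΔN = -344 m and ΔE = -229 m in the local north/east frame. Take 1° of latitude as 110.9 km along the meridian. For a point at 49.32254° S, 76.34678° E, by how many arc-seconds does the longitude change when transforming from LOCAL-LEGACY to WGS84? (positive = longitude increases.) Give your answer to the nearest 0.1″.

At latitude -49.32254°, cos φ = 0.651800.
1° of longitude at this latitude = 110.9 × cos φ = 72.28 km, so Δλ = -229.0 / 72284.6 = -0.0031680° = -11.405″.

Δλ = -11.4″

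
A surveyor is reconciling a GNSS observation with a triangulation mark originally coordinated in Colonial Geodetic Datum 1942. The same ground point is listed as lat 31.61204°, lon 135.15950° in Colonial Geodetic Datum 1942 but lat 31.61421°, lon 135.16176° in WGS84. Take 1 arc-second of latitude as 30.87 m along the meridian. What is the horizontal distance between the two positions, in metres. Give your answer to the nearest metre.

322 m

Δφ = 31.61421° − 31.61204° = +0.00217°; Δλ = 135.16176° − 135.15950° = +0.00226°.
1° of latitude = 3600 × 30.87 = 111132 m.
ΔN = Δφ × 111132 = 241.2 m; ΔE = Δλ × 111132 × cos(31.61204°) = +0.00226 × 111132 × 0.851617 = 213.9 m.
Distance = √(ΔE² + ΔN²) = √(213.9² + 241.2²) = 322.3 m.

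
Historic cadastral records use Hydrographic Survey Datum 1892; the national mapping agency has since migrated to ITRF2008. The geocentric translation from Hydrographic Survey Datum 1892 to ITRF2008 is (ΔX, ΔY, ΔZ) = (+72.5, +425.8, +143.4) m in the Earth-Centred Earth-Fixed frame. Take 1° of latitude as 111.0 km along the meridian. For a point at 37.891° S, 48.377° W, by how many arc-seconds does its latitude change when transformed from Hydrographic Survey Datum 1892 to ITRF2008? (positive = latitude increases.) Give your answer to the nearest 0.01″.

sin φ = -0.614161, cos φ = 0.789181, sin λ = -0.747532, cos λ = 0.664226.
North component: ΔN = −sin φ cos λ·ΔX − sin φ sin λ·ΔY + cos φ·ΔZ = −(-0.614161)(0.664226)(72.5) − (-0.614161)(-0.747532)(425.8) + (0.789181)(143.4) = -52.74 m.
1° of latitude spans 111000 m, so Δφ = -52.74 / 111000 × 3600 = -1.711″.

Δφ = -1.71″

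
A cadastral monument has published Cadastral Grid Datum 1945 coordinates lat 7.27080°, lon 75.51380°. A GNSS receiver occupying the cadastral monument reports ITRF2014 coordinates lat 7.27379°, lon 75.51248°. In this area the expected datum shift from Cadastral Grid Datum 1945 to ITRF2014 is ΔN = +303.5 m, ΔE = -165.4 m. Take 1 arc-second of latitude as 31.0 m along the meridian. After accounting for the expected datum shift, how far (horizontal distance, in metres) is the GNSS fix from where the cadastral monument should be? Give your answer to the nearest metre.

36 m

Observed coordinate differences: Δφ = +0.00299°, Δλ = -0.00132°.
Converting to metres (1° lat = 111600 m, cos φ = 0.991959): observed ΔN = 333.7 m, observed ΔE = -146.1 m.
Subtracting the expected shift leaves a residual of 333.7 − (303.5) = 30.2 m north and -146.1 − (-165.4) = 19.3 m east.
Residual distance = √(30.2² + 19.3²) = 35.8 m.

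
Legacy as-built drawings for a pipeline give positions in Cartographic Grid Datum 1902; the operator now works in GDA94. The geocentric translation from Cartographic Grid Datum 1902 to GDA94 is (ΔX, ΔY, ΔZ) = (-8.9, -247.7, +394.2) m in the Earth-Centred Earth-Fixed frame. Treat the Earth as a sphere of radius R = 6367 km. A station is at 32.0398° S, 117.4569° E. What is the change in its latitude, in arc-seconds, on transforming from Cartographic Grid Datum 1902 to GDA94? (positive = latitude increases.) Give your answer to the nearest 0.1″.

Δφ = 7.1″

sin φ = -0.530508, cos φ = 0.847680, sin λ = 0.887358, cos λ = -0.461081.
North component: ΔN = −sin φ cos λ·ΔX − sin φ sin λ·ΔY + cos φ·ΔZ = −(-0.530508)(-0.461081)(-8.9) − (-0.530508)(0.887358)(-247.7) + (0.847680)(394.2) = 219.73 m.
1° of latitude spans πR/180 = 111125 m, so Δφ = 219.73 / 111125 × 3600 = 7.118″.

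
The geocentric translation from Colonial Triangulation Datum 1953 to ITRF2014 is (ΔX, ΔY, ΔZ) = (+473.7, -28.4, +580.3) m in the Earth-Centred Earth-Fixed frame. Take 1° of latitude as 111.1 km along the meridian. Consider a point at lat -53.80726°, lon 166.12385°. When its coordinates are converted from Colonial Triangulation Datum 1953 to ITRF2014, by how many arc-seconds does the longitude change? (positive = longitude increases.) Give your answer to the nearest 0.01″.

sin φ = -0.807035, cos φ = 0.590503, sin λ = 0.239824, cos λ = -0.970816.
East component: ΔE = −sin λ·ΔX + cos λ·ΔY = −(0.239824)(473.7) + (-0.970816)(-28.4) = -86.03 m.
1° of latitude spans 111100 m; at latitude φ, 1° of longitude spans that × cos φ = 65604.9 m, so Δλ = -86.03 / 65604.9 × 3600 = -4.721″.

Δλ = -4.72″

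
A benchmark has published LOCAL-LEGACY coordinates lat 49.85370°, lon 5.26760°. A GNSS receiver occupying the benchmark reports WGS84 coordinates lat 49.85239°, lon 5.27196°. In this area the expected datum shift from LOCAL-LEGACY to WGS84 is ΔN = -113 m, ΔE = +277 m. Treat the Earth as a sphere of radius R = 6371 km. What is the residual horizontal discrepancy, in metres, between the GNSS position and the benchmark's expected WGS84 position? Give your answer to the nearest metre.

48 m

Observed coordinate differences: Δφ = -0.00131°, Δλ = +0.00436°.
Converting to metres (1° lat = 111195 m, cos φ = 0.644742): observed ΔN = -145.7 m, observed ΔE = 312.6 m.
Subtracting the expected shift leaves a residual of -145.7 − (-113) = -32.7 m north and 312.6 − (277) = 35.6 m east.
Residual distance = √((-32.7)² + 35.6²) = 48.3 m.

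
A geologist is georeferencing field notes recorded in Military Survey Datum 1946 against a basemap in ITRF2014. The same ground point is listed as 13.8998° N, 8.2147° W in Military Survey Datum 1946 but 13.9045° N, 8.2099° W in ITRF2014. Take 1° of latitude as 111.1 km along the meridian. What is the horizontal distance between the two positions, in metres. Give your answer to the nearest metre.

735 m

Δφ = 13.9045° − 13.8998° = +0.0047°; Δλ = -8.2099° − -8.2147° = +0.0048°.
ΔN = Δφ × 111100 = 522.2 m; ΔE = Δλ × 111100 × cos(13.8998°) = +0.0048 × 111100 × 0.970717 = 517.7 m.
Distance = √(ΔE² + ΔN²) = √(517.7² + 522.2²) = 735.3 m.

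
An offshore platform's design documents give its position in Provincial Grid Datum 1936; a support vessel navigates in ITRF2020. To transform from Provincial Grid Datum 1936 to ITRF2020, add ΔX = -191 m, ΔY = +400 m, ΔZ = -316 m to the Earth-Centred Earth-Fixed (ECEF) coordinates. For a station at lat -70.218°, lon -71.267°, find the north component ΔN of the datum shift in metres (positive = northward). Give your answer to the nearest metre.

At φ = -70.218°, λ = -71.267°: sin φ = -0.940987, cos φ = 0.338442, sin λ = -0.947025, cos λ = 0.321158.
ΔN = −sin φ cos λ·ΔX − sin φ sin λ·ΔY + cos φ·ΔZ = −(-0.940987)(0.321158)(-191) − (-0.940987)(-0.947025)(400) + (0.338442)(-316) = -521.12 m.

ΔN = -521 m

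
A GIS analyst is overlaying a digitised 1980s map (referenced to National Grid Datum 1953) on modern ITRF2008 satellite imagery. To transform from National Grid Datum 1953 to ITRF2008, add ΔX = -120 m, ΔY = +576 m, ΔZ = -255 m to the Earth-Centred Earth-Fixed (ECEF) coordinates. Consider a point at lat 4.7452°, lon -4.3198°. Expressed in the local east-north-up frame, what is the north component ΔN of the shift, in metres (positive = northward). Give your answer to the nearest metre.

The local north axis is (−sin φ cos λ, −sin φ sin λ, cos φ), giving ΔN = 9.899 + 3.589 − 254.126 = -240.64 m.

ΔN = -241 m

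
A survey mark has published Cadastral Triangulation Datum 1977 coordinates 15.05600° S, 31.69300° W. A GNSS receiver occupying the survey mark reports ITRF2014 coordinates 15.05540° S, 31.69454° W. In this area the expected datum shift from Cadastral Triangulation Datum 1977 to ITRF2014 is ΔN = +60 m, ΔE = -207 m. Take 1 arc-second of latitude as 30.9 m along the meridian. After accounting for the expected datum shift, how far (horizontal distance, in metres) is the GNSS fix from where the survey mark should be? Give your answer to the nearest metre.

Observed coordinate differences: Δφ = +0.00060°, Δλ = -0.00154°.
Converting to metres (1° lat = 111240 m, cos φ = 0.965672): observed ΔN = 66.7 m, observed ΔE = -165.4 m.
Subtracting the expected shift leaves a residual of 66.7 − (60) = 6.7 m north and -165.4 − (-207) = 41.6 m east.
Residual distance = √(6.7² + 41.6²) = 42.1 m.

42 m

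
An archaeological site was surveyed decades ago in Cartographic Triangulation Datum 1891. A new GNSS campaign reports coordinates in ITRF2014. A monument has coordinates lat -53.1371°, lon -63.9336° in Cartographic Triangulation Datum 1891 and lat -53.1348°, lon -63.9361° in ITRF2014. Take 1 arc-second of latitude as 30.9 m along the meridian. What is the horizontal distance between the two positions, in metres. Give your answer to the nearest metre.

Δφ = -53.1348° − -53.1371° = +0.0023°; Δλ = -63.9361° − -63.9336° = -0.0025°.
1° of latitude = 3600 × 30.90 = 111240 m.
ΔN = Δφ × 111240 = 255.9 m; ΔE = Δλ × 111240 × cos(-53.1371°) = -0.0025 × 111240 × 0.599902 = -166.8 m.
Distance = √(ΔE² + ΔN²) = √((-166.8)² + 255.9²) = 305.4 m.

305 m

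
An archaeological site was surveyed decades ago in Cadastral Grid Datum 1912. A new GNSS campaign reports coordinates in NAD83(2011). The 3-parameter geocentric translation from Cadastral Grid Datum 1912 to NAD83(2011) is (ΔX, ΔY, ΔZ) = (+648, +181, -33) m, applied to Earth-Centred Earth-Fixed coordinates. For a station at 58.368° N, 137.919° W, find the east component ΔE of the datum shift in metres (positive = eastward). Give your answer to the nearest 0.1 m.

At φ = 58.368°, λ = -137.919°: sin φ = 0.851434, cos φ = 0.524462, sin λ = -0.670181, cos λ = -0.742198.
ΔE = −sin λ·ΔX + cos λ·ΔY = −(-0.670181)·(648) + (-0.742198)·(181) = 299.94 m.

ΔE = 299.9 m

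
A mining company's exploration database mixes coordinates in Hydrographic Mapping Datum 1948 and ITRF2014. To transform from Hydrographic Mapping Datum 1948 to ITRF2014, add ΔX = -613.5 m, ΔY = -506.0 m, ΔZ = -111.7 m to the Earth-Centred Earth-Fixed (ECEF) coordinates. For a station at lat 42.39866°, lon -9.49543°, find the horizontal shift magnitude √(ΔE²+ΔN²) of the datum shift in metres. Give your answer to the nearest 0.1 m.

657.9 m

At φ = 42.39866°, λ = -9.49543°: sin φ = 0.674285, cos φ = 0.738471, sin λ = -0.164969, cos λ = 0.986299.
ΔE = −sin λ·ΔX + cos λ·ΔY = −(-0.164969)·(-613.5) + (0.986299)·(-506.0) = -600.28 m.
ΔN = −sin φ cos λ·ΔX − sin φ sin λ·ΔY + cos φ·ΔZ = −(0.674285)(0.986299)(-613.5) − (0.674285)(-0.164969)(-506.0) + (0.738471)(-111.7) = 269.23 m.
Horizontal magnitude = √(ΔE² + ΔN²) = √((-600.28)² + 269.23²) = 657.89 m.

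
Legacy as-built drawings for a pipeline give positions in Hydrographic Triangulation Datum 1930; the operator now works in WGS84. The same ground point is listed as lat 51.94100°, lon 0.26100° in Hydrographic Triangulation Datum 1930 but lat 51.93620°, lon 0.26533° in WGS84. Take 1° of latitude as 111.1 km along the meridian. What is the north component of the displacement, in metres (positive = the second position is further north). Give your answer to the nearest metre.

Δφ = 51.93620° − 51.94100° = -0.00480°; Δλ = 0.26533° − 0.26100° = +0.00433°.
ΔN = Δφ × 111100 = -533.3 m; ΔE = Δλ × 111100 × cos(51.94100°) = +0.00433 × 111100 × 0.616473 = 296.6 m.

ΔN = -533 m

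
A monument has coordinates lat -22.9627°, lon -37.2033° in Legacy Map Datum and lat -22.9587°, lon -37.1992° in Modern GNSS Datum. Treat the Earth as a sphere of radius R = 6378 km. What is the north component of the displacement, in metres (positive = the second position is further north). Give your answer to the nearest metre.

Δφ = -22.9587° − -22.9627° = +0.0040°; Δλ = -37.1992° − -37.2033° = +0.0041°.
1° along a meridian = πR/180 = 111317 m.
ΔN = Δφ × 111317 = 445.3 m; ΔE = Δλ × 111317 × cos(-22.9627°) = +0.0041 × 111317 × 0.920759 = 420.2 m.

ΔN = 445 m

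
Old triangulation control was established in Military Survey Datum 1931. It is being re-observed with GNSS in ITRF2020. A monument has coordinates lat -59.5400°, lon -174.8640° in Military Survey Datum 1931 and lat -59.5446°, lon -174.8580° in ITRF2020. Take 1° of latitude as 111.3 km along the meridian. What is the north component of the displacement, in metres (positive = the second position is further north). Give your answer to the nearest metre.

Δφ = -59.5446° − -59.5400° = -0.0046°; Δλ = -174.8580° − -174.8640° = +0.0060°.
ΔN = Δφ × 111300 = -512.0 m; ΔE = Δλ × 111300 × cos(-59.5400°) = +0.0060 × 111300 × 0.506937 = 338.5 m.

ΔN = -512 m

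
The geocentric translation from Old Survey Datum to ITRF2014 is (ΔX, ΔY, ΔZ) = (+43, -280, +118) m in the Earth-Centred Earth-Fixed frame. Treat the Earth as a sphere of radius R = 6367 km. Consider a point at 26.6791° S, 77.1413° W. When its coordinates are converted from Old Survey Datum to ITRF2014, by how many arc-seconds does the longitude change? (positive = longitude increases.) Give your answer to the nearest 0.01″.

Δλ = -0.74″

sin φ = -0.448993, cos φ = 0.893535, sin λ = -0.974922, cos λ = 0.222547.
East component: ΔE = −sin λ·ΔX + cos λ·ΔY = −(-0.974922)(43) + (0.222547)(-280) = -20.39 m.
1° of latitude spans πR/180 = 111125 m; at latitude φ, 1° of longitude spans that × cos φ = 99294.2 m, so Δλ = -20.39 / 99294.2 × 3600 = -0.739″.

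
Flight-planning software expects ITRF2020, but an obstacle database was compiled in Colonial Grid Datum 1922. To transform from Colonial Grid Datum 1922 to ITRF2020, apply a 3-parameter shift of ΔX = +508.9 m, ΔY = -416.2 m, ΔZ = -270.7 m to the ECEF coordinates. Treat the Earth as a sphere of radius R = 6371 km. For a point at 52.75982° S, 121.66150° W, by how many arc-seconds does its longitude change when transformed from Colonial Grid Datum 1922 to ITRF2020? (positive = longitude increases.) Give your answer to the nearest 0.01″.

sin φ = -0.796106, cos φ = 0.605158, sin λ = -0.851164, cos λ = -0.524900.
East component: ΔE = −sin λ·ΔX + cos λ·ΔY = −(-0.851164)(508.9) + (-0.524900)(-416.2) = 651.62 m.
1° of latitude spans πR/180 = 111195 m; at latitude φ, 1° of longitude spans that × cos φ = 67290.4 m, so Δλ = 651.62 / 67290.4 × 3600 = 34.861″.

Δλ = 34.86″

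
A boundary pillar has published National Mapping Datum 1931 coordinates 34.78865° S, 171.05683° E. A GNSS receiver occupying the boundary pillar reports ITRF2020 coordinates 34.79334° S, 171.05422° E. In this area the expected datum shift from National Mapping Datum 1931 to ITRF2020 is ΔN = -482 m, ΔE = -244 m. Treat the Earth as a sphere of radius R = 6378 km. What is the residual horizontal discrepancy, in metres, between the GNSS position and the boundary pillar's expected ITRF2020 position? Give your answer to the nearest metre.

40 m

Observed coordinate differences: Δφ = -0.00469°, Δλ = -0.00261°.
Converting to metres (1° lat = 111317 m, cos φ = 0.821262): observed ΔN = -522.1 m, observed ΔE = -238.6 m.
Subtracting the expected shift leaves a residual of -522.1 − (-482) = -40.1 m north and -238.6 − (-244) = 5.4 m east.
Residual distance = √((-40.1)² + 5.4²) = 40.4 m.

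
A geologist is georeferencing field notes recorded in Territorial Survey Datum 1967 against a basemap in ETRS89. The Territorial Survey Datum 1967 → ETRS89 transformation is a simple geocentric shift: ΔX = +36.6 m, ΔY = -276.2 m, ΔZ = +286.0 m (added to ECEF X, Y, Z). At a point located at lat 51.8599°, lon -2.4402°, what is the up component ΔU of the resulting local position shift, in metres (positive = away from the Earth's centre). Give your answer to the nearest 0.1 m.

At φ = 51.8599°, λ = -2.4402°: sin φ = 0.786503, cos φ = 0.617586, sin λ = -0.042577, cos λ = 0.999093.
ΔU = cos φ cos λ·ΔX + cos φ sin λ·ΔY + sin φ·ΔZ = (0.617586)(0.999093)(36.6) + (0.617586)(-0.042577)(-276.2) + (0.786503)(286.0) = 254.79 m.

ΔU = 254.8 m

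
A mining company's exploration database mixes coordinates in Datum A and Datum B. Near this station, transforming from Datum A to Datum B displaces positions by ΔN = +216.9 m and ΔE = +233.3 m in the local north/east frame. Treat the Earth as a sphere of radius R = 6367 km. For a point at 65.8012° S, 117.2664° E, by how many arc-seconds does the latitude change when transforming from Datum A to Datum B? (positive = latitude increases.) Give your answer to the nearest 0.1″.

On a sphere of radius R, 1 rad of latitude = R, so Δφ = ΔN / R = 216.9 / 6367000 = 3.4066e-05 rad = 7.027″.

Δφ = 7.0″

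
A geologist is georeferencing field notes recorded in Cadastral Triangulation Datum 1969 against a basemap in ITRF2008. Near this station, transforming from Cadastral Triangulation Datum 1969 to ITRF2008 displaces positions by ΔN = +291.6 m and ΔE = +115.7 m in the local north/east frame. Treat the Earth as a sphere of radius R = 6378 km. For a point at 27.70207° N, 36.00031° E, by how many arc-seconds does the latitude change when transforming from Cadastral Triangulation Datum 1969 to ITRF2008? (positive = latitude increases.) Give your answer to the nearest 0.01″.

Δφ = 9.43″

On a sphere of radius R, 1 rad of latitude = R, so Δφ = ΔN / R = 291.6 / 6378000 = 4.5720e-05 rad = 9.430″.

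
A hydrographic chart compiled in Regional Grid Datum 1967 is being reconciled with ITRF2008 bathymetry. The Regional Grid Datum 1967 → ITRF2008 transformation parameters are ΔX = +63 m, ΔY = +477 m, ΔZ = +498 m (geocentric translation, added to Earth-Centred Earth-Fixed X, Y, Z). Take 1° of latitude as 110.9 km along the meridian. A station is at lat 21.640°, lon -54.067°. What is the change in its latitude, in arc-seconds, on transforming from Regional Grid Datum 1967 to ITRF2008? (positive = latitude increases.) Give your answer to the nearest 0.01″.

Δφ = 19.21″

sin φ = 0.368774, cos φ = 0.929519, sin λ = -0.809704, cos λ = 0.586839.
North component: ΔN = −sin φ cos λ·ΔX − sin φ sin λ·ΔY + cos φ·ΔZ = −(0.368774)(0.586839)(63) − (0.368774)(-0.809704)(477) + (0.929519)(498) = 591.70 m.
1° of latitude spans 110900 m, so Δφ = 591.70 / 110900 × 3600 = 19.207″.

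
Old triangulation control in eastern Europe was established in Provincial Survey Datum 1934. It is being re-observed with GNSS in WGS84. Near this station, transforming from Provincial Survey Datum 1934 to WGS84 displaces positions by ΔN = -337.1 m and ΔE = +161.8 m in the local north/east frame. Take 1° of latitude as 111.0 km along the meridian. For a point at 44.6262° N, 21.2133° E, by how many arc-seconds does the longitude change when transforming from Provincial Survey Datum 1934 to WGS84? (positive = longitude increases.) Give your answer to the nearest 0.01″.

Δλ = 7.37″

At latitude 44.6262°, cos φ = 0.711705.
1° of longitude at this latitude = 111.0 × cos φ = 79.00 km, so Δλ = 161.8 / 78999.2 = 0.0020481° = 7.373″.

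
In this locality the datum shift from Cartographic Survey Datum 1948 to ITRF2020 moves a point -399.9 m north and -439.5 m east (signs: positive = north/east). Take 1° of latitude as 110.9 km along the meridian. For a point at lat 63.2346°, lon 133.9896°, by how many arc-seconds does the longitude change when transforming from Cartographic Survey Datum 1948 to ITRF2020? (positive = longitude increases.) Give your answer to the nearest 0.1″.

At latitude 63.2346°, cos φ = 0.450338.
1° of longitude at this latitude = 110.9 × cos φ = 49.94 km, so Δλ = -439.5 / 49942.5 = -0.0088001° = -31.680″.

Δλ = -31.7″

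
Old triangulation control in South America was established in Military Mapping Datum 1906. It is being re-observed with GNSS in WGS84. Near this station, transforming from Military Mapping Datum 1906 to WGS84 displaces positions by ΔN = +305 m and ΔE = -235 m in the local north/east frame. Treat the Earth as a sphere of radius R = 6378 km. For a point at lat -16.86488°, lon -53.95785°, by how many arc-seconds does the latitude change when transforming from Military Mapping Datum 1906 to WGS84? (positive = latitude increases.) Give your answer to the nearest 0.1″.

Δφ = 9.9″

On a sphere of radius R, 1 rad of latitude = R, so Δφ = ΔN / R = 305.0 / 6378000 = 4.7821e-05 rad = 9.864″.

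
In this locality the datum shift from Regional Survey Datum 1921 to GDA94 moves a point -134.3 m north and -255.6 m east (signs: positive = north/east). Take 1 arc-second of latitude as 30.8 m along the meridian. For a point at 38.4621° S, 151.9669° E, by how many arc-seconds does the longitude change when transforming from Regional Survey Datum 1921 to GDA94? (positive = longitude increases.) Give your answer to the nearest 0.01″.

At latitude -38.4621°, cos φ = 0.783020.
1″ of longitude at this latitude = 30.80 × cos φ = 24.1170 m, so Δλ = -255.6 / 24.1170 = -10.598″.

Δλ = -10.60″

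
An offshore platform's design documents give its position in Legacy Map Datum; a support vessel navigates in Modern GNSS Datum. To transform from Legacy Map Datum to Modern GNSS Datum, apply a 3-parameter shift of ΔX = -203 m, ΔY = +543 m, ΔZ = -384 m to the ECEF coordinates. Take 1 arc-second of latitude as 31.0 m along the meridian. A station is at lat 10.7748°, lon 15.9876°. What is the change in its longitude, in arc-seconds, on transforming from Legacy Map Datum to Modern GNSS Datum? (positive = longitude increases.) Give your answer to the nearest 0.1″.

sin φ = 0.186949, cos φ = 0.982370, sin λ = 0.275429, cos λ = 0.961321.
East component: ΔE = −sin λ·ΔX + cos λ·ΔY = −(0.275429)(-203) + (0.961321)(543) = 577.91 m.
1° of latitude spans 3600 × 31.00 = 111600 m; at latitude φ, 1° of longitude spans that × cos φ = 109632.4 m, so Δλ = 577.91 / 109632.4 × 3600 = 18.977″.

Δλ = 19.0″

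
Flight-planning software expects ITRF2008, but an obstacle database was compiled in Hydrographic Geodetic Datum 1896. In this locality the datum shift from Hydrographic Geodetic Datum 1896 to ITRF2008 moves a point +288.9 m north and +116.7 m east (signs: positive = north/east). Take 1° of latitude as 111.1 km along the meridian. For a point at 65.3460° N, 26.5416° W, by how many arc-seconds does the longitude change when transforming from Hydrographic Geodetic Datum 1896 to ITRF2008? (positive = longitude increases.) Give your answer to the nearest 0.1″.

Δλ = 9.1″

At latitude 65.3460°, cos φ = 0.417138.
1° of longitude at this latitude = 111.1 × cos φ = 46.34 km, so Δλ = 116.7 / 46344.0 = 0.0025181° = 9.065″.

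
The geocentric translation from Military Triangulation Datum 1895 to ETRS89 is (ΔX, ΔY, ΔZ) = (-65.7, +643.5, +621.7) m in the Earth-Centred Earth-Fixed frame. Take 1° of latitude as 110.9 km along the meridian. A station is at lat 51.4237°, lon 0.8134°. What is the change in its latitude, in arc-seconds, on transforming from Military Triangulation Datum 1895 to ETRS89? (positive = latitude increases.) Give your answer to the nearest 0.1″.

Δφ = 14.0″

sin φ = 0.781778, cos φ = 0.623556, sin λ = 0.014196, cos λ = 0.999899.
North component: ΔN = −sin φ cos λ·ΔX − sin φ sin λ·ΔY + cos φ·ΔZ = −(0.781778)(0.999899)(-65.7) − (0.781778)(0.014196)(643.5) + (0.623556)(621.7) = 431.88 m.
1° of latitude spans 110900 m, so Δφ = 431.88 / 110900 × 3600 = 14.020″.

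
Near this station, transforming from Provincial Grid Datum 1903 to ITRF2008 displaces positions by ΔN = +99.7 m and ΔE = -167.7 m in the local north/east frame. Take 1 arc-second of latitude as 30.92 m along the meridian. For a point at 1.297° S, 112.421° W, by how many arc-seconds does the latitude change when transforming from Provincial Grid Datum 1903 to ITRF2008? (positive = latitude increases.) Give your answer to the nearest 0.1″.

Δφ = 3.2″

1″ of latitude = 30.92 m, so Δφ = 99.7 / 30.92 = 3.224″.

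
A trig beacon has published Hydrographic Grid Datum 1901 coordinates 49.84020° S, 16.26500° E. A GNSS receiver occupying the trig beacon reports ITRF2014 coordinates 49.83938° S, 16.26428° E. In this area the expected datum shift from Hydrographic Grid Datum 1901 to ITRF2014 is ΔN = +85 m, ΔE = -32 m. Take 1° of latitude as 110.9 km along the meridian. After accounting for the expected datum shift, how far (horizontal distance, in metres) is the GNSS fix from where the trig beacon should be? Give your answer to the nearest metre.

Observed coordinate differences: Δφ = +0.00082°, Δλ = -0.00072°.
Converting to metres (1° lat = 110900 m, cos φ = 0.644922): observed ΔN = 90.9 m, observed ΔE = -51.5 m.
Subtracting the expected shift leaves a residual of 90.9 − (85) = 5.9 m north and -51.5 − (-32) = -19.5 m east.
Residual distance = √(5.9² + (-19.5)²) = 20.4 m.

20 m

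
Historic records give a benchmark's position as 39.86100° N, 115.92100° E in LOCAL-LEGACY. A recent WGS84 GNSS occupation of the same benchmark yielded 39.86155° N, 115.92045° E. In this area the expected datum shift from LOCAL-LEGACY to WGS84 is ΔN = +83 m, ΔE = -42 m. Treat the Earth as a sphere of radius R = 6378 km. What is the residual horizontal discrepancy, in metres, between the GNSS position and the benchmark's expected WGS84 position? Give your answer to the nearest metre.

22 m

Observed coordinate differences: Δφ = +0.00055°, Δλ = -0.00055°.
Converting to metres (1° lat = 111317 m, cos φ = 0.767602): observed ΔN = 61.2 m, observed ΔE = -47.0 m.
Subtracting the expected shift leaves a residual of 61.2 − (83) = -21.8 m north and -47.0 − (-42) = -5.0 m east.
Residual distance = √((-21.8)² + (-5.0)²) = 22.3 m.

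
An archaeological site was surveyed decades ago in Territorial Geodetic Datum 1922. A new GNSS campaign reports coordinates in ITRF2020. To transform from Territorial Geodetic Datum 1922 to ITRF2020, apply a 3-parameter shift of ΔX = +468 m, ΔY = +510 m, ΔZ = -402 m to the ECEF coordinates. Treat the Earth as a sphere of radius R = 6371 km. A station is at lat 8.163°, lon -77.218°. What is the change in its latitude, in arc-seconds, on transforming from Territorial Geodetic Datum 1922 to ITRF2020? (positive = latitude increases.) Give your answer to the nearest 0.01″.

sin φ = 0.141990, cos φ = 0.989868, sin λ = -0.975219, cos λ = 0.221242.
North component: ΔN = −sin φ cos λ·ΔX − sin φ sin λ·ΔY + cos φ·ΔZ = −(0.141990)(0.221242)(468) − (0.141990)(-0.975219)(510) + (0.989868)(-402) = -342.01 m.
1° of latitude spans πR/180 = 111195 m, so Δφ = -342.01 / 111195 × 3600 = -11.073″.

Δφ = -11.07″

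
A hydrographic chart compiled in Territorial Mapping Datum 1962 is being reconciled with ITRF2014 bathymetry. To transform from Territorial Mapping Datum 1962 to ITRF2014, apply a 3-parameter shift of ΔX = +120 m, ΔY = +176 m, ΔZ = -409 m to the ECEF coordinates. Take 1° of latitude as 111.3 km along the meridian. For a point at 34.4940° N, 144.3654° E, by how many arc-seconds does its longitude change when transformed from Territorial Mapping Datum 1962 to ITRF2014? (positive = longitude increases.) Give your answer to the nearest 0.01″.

Δλ = -8.36″

sin φ = 0.566320, cos φ = 0.824185, sin λ = 0.582614, cos λ = -0.812749.
East component: ΔE = −sin λ·ΔX + cos λ·ΔY = −(0.582614)(120) + (-0.812749)(176) = -212.96 m.
1° of latitude spans 111300 m; at latitude φ, 1° of longitude spans that × cos φ = 91731.8 m, so Δλ = -212.96 / 91731.8 × 3600 = -8.357″.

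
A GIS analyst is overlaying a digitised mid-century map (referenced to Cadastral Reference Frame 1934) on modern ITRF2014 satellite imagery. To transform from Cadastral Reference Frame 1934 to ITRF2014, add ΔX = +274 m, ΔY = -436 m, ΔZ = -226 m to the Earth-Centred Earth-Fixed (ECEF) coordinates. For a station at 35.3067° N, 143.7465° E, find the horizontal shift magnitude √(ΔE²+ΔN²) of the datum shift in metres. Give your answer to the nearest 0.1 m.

210.8 m

At φ = 35.3067°, λ = 143.7465°: sin φ = 0.577953, cos φ = 0.816070, sin λ = 0.591359, cos λ = -0.806408.
ΔE = −sin λ·ΔX + cos λ·ΔY = −(0.591359)·(274) + (-0.806408)·(-436) = 189.56 m.
ΔN = −sin φ cos λ·ΔX − sin φ sin λ·ΔY + cos φ·ΔZ = −(0.577953)(-0.806408)(274) − (0.577953)(0.591359)(-436) + (0.816070)(-226) = 92.29 m.
Horizontal magnitude = √(ΔE² + ΔN²) = √(189.56² + 92.29²) = 210.83 m.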